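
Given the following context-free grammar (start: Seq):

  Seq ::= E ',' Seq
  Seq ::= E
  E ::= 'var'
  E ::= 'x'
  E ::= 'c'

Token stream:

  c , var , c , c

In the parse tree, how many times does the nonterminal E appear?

[Seq [E c] , [Seq [E var] , [Seq [E c] , [Seq [E c]]]]]

4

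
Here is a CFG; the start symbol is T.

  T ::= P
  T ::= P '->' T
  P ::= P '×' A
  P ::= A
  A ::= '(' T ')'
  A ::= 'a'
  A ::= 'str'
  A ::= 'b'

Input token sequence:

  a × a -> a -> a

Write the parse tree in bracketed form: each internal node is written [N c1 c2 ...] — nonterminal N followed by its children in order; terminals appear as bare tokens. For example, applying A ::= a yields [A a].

T
P -> T
P × A -> T
A × A -> T
a × A -> T
a × a -> T
a × a -> P -> T
a × a -> A -> T
a × a -> a -> T
a × a -> a -> P
a × a -> a -> A
a × a -> a -> a

[T [P [P [A a]] × [A a]] -> [T [P [A a]] -> [T [P [A a]]]]]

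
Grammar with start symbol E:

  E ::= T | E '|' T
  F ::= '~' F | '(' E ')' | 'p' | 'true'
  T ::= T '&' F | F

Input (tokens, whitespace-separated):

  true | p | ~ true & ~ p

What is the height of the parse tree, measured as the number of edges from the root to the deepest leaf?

5

[E [E [E [T [F true]]] | [T [F p]]] | [T [T [F ~ [F true]]] & [F ~ [F p]]]]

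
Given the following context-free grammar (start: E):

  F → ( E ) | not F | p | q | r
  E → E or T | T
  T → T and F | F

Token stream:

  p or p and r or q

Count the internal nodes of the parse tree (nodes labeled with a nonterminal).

[E [E [E [T [F p]]] or [T [T [F p]] and [F r]]] or [T [F q]]]

11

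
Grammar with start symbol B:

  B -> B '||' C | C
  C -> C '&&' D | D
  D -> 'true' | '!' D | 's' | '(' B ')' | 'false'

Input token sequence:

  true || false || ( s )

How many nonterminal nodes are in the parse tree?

[B [B [B [C [D true]]] || [C [D false]]] || [C [D ( [B [C [D s]]] )]]]

12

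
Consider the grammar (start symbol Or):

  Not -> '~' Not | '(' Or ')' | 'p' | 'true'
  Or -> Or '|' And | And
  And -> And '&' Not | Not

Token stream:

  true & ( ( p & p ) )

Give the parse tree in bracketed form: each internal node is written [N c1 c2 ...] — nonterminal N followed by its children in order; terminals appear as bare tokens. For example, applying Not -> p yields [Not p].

[Or [And [And [Not true]] & [Not ( [Or [And [Not ( [Or [And [And [Not p]] & [Not p]]] )]]] )]]]

Or
And
And & Not
Not & Not
true & Not
true & ( Or )
true & ( And )
true & ( Not )
true & ( ( Or ) )
true & ( ( And ) )
true & ( ( And & Not ) )
true & ( ( Not & Not ) )
true & ( ( p & Not ) )
true & ( ( p & p ) )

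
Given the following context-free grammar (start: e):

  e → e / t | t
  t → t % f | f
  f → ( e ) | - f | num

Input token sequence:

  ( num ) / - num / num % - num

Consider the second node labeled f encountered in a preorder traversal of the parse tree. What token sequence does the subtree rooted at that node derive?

num

[e [e [e [t [f ( [e [t [f num]]] )]]] / [t [f - [f num]]]] / [t [t [f num]] % [f - [f num]]]]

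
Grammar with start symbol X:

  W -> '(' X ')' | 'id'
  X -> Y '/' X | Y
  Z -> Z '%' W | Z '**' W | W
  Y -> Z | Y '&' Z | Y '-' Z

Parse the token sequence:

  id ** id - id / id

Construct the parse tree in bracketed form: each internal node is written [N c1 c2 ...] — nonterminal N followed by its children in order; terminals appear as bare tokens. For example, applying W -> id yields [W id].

X
Y / X
Y - Z / X
Z - Z / X
Z ** W - Z / X
W ** W - Z / X
id ** W - Z / X
id ** id - Z / X
id ** id - W / X
id ** id - id / X
id ** id - id / Y
id ** id - id / Z
id ** id - id / W
id ** id - id / id

[X [Y [Y [Z [Z [W id]] ** [W id]]] - [Z [W id]]] / [X [Y [Z [W id]]]]]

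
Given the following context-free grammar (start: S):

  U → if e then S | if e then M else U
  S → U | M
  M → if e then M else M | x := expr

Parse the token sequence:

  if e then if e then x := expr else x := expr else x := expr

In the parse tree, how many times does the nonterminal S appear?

1

[S [M if e then [M if e then [M x := expr] else [M x := expr]] else [M x := expr]]]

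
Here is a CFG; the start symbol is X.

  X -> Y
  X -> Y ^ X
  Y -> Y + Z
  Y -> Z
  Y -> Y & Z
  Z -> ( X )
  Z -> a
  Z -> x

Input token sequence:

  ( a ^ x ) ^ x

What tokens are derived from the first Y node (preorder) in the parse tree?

( a ^ x )

[X [Y [Z ( [X [Y [Z a]] ^ [X [Y [Z x]]]] )]] ^ [X [Y [Z x]]]]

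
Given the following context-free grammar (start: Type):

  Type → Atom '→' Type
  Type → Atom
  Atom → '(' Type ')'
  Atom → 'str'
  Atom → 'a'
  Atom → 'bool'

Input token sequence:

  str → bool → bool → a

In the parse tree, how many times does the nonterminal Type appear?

[Type [Atom str] → [Type [Atom bool] → [Type [Atom bool] → [Type [Atom a]]]]]

4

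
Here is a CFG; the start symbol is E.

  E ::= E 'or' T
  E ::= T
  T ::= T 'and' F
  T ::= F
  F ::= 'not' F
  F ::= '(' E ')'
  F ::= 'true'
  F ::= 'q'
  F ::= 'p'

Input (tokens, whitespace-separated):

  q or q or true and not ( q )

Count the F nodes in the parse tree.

6

[E [E [E [T [F q]]] or [T [F q]]] or [T [T [F true]] and [F not [F ( [E [T [F q]]] )]]]]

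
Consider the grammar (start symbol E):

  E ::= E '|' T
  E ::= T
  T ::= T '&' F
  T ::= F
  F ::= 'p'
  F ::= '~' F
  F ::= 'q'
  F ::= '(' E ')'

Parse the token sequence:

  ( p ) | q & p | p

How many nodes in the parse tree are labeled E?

4

[E [E [E [T [F ( [E [T [F p]]] )]]] | [T [T [F q]] & [F p]]] | [T [F p]]]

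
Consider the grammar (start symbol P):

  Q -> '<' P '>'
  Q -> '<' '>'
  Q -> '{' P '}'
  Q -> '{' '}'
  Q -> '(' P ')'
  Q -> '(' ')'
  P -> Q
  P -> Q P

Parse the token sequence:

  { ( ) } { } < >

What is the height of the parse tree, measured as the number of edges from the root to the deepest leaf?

4

[P [Q { [P [Q ( )]] }] [P [Q { }] [P [Q < >]]]]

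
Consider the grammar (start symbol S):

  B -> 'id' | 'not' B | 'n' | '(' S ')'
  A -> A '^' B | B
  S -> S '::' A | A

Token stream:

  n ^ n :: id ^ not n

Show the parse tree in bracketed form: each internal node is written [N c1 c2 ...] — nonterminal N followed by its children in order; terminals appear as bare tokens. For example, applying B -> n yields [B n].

[S [S [A [A [B n]] ^ [B n]]] :: [A [A [B id]] ^ [B not [B n]]]]

S
S :: A
A :: A
A ^ B :: A
B ^ B :: A
n ^ B :: A
n ^ n :: A
n ^ n :: A ^ B
n ^ n :: B ^ B
n ^ n :: id ^ B
n ^ n :: id ^ not B
n ^ n :: id ^ not n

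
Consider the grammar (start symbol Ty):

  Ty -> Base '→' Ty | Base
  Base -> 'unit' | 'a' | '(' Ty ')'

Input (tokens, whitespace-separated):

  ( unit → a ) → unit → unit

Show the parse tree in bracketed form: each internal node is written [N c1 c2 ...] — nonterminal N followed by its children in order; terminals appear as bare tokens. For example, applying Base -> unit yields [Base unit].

[Ty [Base ( [Ty [Base unit] → [Ty [Base a]]] )] → [Ty [Base unit] → [Ty [Base unit]]]]

Ty
Base → Ty
( Ty ) → Ty
( Base → Ty ) → Ty
( unit → Ty ) → Ty
( unit → Base ) → Ty
( unit → a ) → Ty
( unit → a ) → Base → Ty
( unit → a ) → unit → Ty
( unit → a ) → unit → Base
( unit → a ) → unit → unit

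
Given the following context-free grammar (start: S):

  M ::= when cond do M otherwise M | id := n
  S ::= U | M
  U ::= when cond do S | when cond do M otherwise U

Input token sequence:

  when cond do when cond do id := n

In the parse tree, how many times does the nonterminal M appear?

1

[S [U when cond do [S [U when cond do [S [M id := n]]]]]]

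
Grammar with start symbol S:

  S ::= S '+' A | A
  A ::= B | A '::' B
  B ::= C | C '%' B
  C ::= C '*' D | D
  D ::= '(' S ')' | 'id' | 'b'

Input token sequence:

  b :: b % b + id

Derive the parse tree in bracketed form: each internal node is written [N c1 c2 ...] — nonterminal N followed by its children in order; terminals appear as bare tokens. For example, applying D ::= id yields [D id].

S
S + A
A + A
A :: B + A
B :: B + A
C :: B + A
D :: B + A
b :: B + A
b :: C % B + A
b :: D % B + A
b :: b % B + A
b :: b % C + A
b :: b % D + A
b :: b % b + A
b :: b % b + B
b :: b % b + C
b :: b % b + D
b :: b % b + id

[S [S [A [A [B [C [D b]]]] :: [B [C [D b]] % [B [C [D b]]]]]] + [A [B [C [D id]]]]]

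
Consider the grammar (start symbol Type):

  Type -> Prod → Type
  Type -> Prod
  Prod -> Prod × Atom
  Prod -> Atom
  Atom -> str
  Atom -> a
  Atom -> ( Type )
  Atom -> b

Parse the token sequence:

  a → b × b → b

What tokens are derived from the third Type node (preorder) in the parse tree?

[Type [Prod [Atom a]] → [Type [Prod [Prod [Atom b]] × [Atom b]] → [Type [Prod [Atom b]]]]]

b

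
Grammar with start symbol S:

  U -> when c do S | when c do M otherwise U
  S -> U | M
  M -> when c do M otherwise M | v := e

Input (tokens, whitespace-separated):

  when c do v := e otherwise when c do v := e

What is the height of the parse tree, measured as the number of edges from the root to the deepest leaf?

[S [U when c do [M v := e] otherwise [U when c do [S [M v := e]]]]]

5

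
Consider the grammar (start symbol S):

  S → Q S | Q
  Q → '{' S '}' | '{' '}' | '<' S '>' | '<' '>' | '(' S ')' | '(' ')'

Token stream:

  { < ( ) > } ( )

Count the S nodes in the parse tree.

[S [Q { [S [Q < [S [Q ( )]] >]] }] [S [Q ( )]]]

4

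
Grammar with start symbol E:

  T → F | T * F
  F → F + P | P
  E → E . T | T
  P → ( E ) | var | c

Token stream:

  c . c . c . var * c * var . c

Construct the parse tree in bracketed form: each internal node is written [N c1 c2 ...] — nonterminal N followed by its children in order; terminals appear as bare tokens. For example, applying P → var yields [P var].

[E [E [E [E [E [T [F [P c]]]] . [T [F [P c]]]] . [T [F [P c]]]] . [T [T [T [F [P var]]] * [F [P c]]] * [F [P var]]]] . [T [F [P c]]]]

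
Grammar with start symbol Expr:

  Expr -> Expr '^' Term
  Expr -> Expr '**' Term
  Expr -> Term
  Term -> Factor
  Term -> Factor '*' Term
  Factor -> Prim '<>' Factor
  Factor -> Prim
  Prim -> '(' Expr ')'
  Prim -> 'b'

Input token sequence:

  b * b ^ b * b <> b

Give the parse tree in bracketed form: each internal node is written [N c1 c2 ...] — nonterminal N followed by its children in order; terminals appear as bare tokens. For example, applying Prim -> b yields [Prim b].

Expr
Expr ^ Term
Term ^ Term
Factor * Term ^ Term
Prim * Term ^ Term
b * Term ^ Term
b * Factor ^ Term
b * Prim ^ Term
b * b ^ Term
b * b ^ Factor * Term
b * b ^ Prim * Term
b * b ^ b * Term
b * b ^ b * Factor
b * b ^ b * Prim <> Factor
b * b ^ b * b <> Factor
b * b ^ b * b <> Prim
b * b ^ b * b <> b

[Expr [Expr [Term [Factor [Prim b]] * [Term [Factor [Prim b]]]]] ^ [Term [Factor [Prim b]] * [Term [Factor [Prim b] <> [Factor [Prim b]]]]]]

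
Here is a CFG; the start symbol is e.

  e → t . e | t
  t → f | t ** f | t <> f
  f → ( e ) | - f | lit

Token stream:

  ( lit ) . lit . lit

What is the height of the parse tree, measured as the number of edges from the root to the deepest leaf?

6

[e [t [f ( [e [t [f lit]]] )]] . [e [t [f lit]] . [e [t [f lit]]]]]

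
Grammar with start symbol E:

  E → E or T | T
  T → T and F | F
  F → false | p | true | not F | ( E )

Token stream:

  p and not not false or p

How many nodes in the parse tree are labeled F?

5

[E [E [T [T [F p]] and [F not [F not [F false]]]]] or [T [F p]]]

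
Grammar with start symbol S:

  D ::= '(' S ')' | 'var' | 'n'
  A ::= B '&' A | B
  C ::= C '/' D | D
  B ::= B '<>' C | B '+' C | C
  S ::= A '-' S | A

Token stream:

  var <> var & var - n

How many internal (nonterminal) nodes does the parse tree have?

[S [A [B [B [C [D var]]] <> [C [D var]]] & [A [B [C [D var]]]]] - [S [A [B [C [D n]]]]]]

17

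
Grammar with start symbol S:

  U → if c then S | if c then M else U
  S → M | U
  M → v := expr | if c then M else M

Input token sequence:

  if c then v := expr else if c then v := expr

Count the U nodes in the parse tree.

2

[S [U if c then [M v := expr] else [U if c then [S [M v := expr]]]]]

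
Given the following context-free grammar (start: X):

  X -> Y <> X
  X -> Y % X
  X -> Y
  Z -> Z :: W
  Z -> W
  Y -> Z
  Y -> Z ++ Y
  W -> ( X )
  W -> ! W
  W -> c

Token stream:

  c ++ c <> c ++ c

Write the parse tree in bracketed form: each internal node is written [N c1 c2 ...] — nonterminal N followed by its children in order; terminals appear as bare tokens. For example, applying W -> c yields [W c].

[X [Y [Z [W c]] ++ [Y [Z [W c]]]] <> [X [Y [Z [W c]] ++ [Y [Z [W c]]]]]]

X
Y <> X
Z ++ Y <> X
W ++ Y <> X
c ++ Y <> X
c ++ Z <> X
c ++ W <> X
c ++ c <> X
c ++ c <> Y
c ++ c <> Z ++ Y
c ++ c <> W ++ Y
c ++ c <> c ++ Y
c ++ c <> c ++ Z
c ++ c <> c ++ W
c ++ c <> c ++ c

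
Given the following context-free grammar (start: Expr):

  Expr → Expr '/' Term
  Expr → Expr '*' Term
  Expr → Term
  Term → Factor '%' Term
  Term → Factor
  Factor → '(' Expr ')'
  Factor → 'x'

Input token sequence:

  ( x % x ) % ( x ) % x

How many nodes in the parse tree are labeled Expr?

3

[Expr [Term [Factor ( [Expr [Term [Factor x] % [Term [Factor x]]]] )] % [Term [Factor ( [Expr [Term [Factor x]]] )] % [Term [Factor x]]]]]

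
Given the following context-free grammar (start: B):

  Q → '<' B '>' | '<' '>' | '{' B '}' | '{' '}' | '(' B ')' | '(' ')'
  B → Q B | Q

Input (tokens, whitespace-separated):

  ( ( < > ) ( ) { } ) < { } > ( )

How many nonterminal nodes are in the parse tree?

[B [Q ( [B [Q ( [B [Q < >]] )] [B [Q ( )] [B [Q { }]]]] )] [B [Q < [B [Q { }]] >] [B [Q ( )]]]]

16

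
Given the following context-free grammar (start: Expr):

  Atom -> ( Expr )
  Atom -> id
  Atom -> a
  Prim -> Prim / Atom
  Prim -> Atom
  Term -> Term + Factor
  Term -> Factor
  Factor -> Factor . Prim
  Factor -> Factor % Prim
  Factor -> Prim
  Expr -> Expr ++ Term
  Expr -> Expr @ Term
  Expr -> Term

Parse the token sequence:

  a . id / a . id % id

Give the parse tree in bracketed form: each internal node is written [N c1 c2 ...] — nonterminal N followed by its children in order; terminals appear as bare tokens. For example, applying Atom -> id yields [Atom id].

[Expr [Term [Factor [Factor [Factor [Factor [Prim [Atom a]]] . [Prim [Prim [Atom id]] / [Atom a]]] . [Prim [Atom id]]] % [Prim [Atom id]]]]]

Expr
Term
Factor
Factor % Prim
Factor . Prim % Prim
Factor . Prim . Prim % Prim
Prim . Prim . Prim % Prim
Atom . Prim . Prim % Prim
a . Prim . Prim % Prim
a . Prim / Atom . Prim % Prim
a . Atom / Atom . Prim % Prim
a . id / Atom . Prim % Prim
a . id / a . Prim % Prim
a . id / a . Atom % Prim
a . id / a . id % Prim
a . id / a . id % Atom
a . id / a . id % id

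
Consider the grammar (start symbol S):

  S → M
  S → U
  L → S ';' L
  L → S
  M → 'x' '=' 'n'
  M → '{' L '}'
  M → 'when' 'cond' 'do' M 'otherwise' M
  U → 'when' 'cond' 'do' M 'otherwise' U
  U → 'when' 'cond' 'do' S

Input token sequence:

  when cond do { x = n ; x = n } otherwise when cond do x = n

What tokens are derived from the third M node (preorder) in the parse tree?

[S [U when cond do [M { [L [S [M x = n]] ; [L [S [M x = n]]]] }] otherwise [U when cond do [S [M x = n]]]]]

x = n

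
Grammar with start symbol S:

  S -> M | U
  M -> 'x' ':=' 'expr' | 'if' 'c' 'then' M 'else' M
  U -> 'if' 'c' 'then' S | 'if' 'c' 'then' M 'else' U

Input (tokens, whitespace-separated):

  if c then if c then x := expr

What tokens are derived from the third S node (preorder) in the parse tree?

[S [U if c then [S [U if c then [S [M x := expr]]]]]]

x := expr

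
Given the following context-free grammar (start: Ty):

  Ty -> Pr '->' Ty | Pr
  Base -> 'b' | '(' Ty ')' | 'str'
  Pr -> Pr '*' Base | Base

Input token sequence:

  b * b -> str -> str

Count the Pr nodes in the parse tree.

[Ty [Pr [Pr [Base b]] * [Base b]] -> [Ty [Pr [Base str]] -> [Ty [Pr [Base str]]]]]

4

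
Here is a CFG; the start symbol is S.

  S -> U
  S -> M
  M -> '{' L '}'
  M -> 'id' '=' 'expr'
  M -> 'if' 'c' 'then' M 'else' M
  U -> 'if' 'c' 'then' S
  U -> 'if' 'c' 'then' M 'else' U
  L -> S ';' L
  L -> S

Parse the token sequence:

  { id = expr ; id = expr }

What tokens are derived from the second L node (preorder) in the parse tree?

id = expr

[S [M { [L [S [M id = expr]] ; [L [S [M id = expr]]]] }]]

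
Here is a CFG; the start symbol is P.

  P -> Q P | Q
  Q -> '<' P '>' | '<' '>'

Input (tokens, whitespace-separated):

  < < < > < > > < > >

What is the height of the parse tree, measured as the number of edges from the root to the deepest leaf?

7

[P [Q < [P [Q < [P [Q < >] [P [Q < >]]] >] [P [Q < >]]] >]]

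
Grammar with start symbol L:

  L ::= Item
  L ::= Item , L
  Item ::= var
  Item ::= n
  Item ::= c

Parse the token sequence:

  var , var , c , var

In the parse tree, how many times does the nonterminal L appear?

[L [Item var] , [L [Item var] , [L [Item c] , [L [Item var]]]]]

4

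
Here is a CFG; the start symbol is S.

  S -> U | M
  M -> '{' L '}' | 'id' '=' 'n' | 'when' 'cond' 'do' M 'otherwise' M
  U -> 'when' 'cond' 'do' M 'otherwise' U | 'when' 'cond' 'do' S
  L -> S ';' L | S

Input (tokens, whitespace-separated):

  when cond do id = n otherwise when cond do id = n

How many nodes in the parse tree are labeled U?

[S [U when cond do [M id = n] otherwise [U when cond do [S [M id = n]]]]]

2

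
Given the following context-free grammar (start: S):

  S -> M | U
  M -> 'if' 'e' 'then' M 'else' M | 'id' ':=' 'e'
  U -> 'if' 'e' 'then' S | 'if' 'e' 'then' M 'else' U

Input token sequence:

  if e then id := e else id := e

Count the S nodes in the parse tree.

[S [M if e then [M id := e] else [M id := e]]]

1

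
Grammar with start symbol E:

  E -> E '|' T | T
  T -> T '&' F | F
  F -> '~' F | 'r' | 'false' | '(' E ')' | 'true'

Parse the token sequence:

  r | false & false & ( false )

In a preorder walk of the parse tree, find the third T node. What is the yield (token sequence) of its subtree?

[E [E [T [F r]]] | [T [T [T [F false]] & [F false]] & [F ( [E [T [F false]]] )]]]

false & false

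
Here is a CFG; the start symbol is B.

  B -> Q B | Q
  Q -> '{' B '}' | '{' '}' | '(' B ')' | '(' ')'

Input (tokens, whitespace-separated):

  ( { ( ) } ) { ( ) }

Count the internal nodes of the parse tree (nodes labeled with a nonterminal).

[B [Q ( [B [Q { [B [Q ( )]] }]] )] [B [Q { [B [Q ( )]] }]]]

10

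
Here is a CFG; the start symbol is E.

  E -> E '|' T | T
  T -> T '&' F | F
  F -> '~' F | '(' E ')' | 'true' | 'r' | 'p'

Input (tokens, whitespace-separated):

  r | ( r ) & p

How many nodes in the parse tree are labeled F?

[E [E [T [F r]]] | [T [T [F ( [E [T [F r]]] )]] & [F p]]]

4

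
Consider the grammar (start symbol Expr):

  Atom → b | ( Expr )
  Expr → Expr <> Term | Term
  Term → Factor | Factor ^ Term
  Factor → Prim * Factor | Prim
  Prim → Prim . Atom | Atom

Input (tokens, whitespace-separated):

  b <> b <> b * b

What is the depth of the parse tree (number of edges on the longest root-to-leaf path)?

7

[Expr [Expr [Expr [Term [Factor [Prim [Atom b]]]]] <> [Term [Factor [Prim [Atom b]]]]] <> [Term [Factor [Prim [Atom b]] * [Factor [Prim [Atom b]]]]]]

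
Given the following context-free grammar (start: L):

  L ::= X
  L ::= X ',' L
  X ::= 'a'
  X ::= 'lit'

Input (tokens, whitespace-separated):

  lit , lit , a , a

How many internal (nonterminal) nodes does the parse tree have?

8

[L [X lit] , [L [X lit] , [L [X a] , [L [X a]]]]]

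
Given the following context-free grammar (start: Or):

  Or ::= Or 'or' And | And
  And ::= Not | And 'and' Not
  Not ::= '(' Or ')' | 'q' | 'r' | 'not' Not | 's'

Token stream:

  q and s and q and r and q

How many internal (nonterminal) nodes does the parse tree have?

11

[Or [And [And [And [And [And [Not q]] and [Not s]] and [Not q]] and [Not r]] and [Not q]]]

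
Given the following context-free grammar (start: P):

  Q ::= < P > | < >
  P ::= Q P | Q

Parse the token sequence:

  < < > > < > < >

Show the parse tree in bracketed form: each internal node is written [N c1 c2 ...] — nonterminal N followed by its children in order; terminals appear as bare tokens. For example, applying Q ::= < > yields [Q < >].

[P [Q < [P [Q < >]] >] [P [Q < >] [P [Q < >]]]]

P
Q P
< P > P
< Q > P
< < > > P
< < > > Q P
< < > > < > P
< < > > < > Q
< < > > < > < >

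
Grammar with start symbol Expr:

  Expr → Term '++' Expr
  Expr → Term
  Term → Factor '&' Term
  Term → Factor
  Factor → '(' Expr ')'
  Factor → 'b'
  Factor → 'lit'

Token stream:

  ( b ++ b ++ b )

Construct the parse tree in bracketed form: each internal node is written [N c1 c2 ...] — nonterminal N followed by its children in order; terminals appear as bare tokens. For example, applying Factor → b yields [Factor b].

[Expr [Term [Factor ( [Expr [Term [Factor b]] ++ [Expr [Term [Factor b]] ++ [Expr [Term [Factor b]]]]] )]]]

Expr
Term
Factor
( Expr )
( Term ++ Expr )
( Factor ++ Expr )
( b ++ Expr )
( b ++ Term ++ Expr )
( b ++ Factor ++ Expr )
( b ++ b ++ Expr )
( b ++ b ++ Term )
( b ++ b ++ Factor )
( b ++ b ++ b )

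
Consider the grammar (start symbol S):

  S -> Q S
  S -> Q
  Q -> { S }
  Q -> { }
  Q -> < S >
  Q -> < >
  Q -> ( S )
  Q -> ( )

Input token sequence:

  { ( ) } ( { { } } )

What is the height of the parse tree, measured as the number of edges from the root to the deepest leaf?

7

[S [Q { [S [Q ( )]] }] [S [Q ( [S [Q { [S [Q { }]] }]] )]]]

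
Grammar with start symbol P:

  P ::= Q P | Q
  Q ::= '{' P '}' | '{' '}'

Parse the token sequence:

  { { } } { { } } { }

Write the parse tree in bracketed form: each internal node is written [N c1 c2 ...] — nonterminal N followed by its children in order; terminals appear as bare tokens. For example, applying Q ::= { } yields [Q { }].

[P [Q { [P [Q { }]] }] [P [Q { [P [Q { }]] }] [P [Q { }]]]]

P
Q P
{ P } P
{ Q } P
{ { } } P
{ { } } Q P
{ { } } { P } P
{ { } } { Q } P
{ { } } { { } } P
{ { } } { { } } Q
{ { } } { { } } { }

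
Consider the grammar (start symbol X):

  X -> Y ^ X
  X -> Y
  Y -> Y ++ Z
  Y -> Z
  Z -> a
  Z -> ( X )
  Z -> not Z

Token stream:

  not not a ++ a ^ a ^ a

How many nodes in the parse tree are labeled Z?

6

[X [Y [Y [Z not [Z not [Z a]]]] ++ [Z a]] ^ [X [Y [Z a]] ^ [X [Y [Z a]]]]]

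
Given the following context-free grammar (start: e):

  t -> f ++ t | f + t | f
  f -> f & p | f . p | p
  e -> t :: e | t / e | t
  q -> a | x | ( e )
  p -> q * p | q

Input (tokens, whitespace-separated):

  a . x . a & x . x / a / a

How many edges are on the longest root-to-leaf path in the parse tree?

[e [t [f [f [f [f [f [p [q a]]] . [p [q x]]] . [p [q a]]] & [p [q x]]] . [p [q x]]]] / [e [t [f [p [q a]]]] / [e [t [f [p [q a]]]]]]]

9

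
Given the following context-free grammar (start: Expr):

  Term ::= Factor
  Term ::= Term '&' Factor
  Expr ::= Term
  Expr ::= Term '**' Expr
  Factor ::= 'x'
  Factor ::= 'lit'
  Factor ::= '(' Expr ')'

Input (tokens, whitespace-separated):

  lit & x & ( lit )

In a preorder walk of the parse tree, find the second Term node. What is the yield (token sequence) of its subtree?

lit & x

[Expr [Term [Term [Term [Factor lit]] & [Factor x]] & [Factor ( [Expr [Term [Factor lit]]] )]]]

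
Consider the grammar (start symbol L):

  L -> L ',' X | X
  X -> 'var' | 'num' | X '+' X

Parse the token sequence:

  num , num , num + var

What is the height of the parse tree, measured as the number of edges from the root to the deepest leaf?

4

[L [L [L [X num]] , [X num]] , [X [X num] + [X var]]]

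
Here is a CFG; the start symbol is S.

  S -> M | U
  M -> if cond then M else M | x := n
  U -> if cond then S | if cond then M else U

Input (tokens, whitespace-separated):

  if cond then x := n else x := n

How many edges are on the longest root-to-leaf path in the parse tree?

[S [M if cond then [M x := n] else [M x := n]]]

3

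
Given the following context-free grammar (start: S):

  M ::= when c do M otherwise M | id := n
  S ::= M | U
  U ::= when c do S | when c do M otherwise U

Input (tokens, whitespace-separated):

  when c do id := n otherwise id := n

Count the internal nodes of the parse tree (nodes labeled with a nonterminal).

4

[S [M when c do [M id := n] otherwise [M id := n]]]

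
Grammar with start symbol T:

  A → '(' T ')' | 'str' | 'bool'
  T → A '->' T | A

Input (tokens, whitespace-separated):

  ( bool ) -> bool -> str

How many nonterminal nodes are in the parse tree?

[T [A ( [T [A bool]] )] -> [T [A bool] -> [T [A str]]]]

8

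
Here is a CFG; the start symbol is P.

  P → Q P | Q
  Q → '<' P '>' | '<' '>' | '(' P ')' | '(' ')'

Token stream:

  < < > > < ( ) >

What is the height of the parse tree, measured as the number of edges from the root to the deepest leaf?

[P [Q < [P [Q < >]] >] [P [Q < [P [Q ( )]] >]]]

5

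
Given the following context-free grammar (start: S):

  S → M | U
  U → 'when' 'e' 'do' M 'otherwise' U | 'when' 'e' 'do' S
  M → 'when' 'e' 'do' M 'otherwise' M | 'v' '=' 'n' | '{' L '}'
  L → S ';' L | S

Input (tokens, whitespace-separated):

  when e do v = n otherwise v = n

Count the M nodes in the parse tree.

3

[S [M when e do [M v = n] otherwise [M v = n]]]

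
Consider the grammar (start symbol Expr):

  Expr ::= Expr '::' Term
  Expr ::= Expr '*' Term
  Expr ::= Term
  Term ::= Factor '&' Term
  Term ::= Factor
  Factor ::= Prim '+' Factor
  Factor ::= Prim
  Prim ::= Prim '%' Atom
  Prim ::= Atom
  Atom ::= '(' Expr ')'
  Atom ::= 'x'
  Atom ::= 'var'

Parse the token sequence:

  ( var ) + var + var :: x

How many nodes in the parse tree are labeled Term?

[Expr [Expr [Term [Factor [Prim [Atom ( [Expr [Term [Factor [Prim [Atom var]]]]] )]] + [Factor [Prim [Atom var]] + [Factor [Prim [Atom var]]]]]]] :: [Term [Factor [Prim [Atom x]]]]]

3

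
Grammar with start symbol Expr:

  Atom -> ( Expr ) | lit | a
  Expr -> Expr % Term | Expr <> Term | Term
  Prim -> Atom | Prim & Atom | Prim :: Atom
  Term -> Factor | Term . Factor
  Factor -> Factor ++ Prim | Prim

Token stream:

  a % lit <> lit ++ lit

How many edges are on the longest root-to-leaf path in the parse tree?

[Expr [Expr [Expr [Term [Factor [Prim [Atom a]]]]] % [Term [Factor [Prim [Atom lit]]]]] <> [Term [Factor [Factor [Prim [Atom lit]]] ++ [Prim [Atom lit]]]]]

7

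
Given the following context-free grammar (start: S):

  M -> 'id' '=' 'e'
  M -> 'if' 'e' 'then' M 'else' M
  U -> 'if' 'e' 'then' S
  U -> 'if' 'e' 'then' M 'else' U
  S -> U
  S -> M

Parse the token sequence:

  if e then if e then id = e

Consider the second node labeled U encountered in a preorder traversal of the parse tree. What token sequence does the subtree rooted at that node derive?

[S [U if e then [S [U if e then [S [M id = e]]]]]]

if e then id = e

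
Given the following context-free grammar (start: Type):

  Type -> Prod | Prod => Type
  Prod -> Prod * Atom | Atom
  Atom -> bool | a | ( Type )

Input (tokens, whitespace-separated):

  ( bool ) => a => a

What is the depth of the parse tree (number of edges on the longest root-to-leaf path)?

6

[Type [Prod [Atom ( [Type [Prod [Atom bool]]] )]] => [Type [Prod [Atom a]] => [Type [Prod [Atom a]]]]]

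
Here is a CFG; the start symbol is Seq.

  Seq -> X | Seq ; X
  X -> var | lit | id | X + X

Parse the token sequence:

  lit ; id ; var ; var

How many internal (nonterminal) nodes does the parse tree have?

[Seq [Seq [Seq [Seq [X lit]] ; [X id]] ; [X var]] ; [X var]]

8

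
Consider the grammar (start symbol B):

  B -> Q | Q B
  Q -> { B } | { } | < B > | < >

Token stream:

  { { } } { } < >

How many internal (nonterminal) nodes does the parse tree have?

[B [Q { [B [Q { }]] }] [B [Q { }] [B [Q < >]]]]

8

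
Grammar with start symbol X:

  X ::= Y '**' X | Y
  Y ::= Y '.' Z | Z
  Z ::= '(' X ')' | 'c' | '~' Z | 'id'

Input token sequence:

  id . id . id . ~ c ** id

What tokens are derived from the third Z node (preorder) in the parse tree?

id

[X [Y [Y [Y [Y [Z id]] . [Z id]] . [Z id]] . [Z ~ [Z c]]] ** [X [Y [Z id]]]]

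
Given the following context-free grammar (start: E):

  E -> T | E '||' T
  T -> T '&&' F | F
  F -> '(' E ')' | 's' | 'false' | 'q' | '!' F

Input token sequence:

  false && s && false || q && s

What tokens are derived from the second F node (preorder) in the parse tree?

[E [E [T [T [T [F false]] && [F s]] && [F false]]] || [T [T [F q]] && [F s]]]

s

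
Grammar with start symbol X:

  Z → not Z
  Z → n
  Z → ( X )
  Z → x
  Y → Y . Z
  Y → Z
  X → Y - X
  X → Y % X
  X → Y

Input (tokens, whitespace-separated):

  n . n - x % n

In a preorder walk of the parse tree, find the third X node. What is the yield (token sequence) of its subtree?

[X [Y [Y [Z n]] . [Z n]] - [X [Y [Z x]] % [X [Y [Z n]]]]]

n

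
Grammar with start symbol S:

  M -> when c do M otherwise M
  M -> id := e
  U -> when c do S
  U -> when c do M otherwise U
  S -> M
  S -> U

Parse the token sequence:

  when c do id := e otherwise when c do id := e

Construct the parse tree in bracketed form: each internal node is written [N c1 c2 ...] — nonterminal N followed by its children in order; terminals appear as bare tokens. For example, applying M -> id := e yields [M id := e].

S
U
when c do M otherwise U
when c do id := e otherwise U
when c do id := e otherwise when c do S
when c do id := e otherwise when c do M
when c do id := e otherwise when c do id := e

[S [U when c do [M id := e] otherwise [U when c do [S [M id := e]]]]]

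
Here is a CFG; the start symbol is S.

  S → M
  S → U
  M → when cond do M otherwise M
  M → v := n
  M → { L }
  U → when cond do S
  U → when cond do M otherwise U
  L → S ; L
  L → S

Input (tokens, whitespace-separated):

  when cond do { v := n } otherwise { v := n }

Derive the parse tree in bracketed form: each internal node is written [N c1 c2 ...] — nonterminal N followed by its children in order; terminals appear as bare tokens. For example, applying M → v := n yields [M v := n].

[S [M when cond do [M { [L [S [M v := n]]] }] otherwise [M { [L [S [M v := n]]] }]]]

S
M
when cond do M otherwise M
when cond do { L } otherwise M
when cond do { S } otherwise M
when cond do { M } otherwise M
when cond do { v := n } otherwise M
when cond do { v := n } otherwise { L }
when cond do { v := n } otherwise { S }
when cond do { v := n } otherwise { M }
when cond do { v := n } otherwise { v := n }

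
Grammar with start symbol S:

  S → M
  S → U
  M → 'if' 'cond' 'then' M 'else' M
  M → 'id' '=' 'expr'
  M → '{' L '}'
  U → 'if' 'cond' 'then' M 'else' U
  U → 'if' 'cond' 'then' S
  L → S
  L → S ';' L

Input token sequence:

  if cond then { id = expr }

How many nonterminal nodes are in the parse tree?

7

[S [U if cond then [S [M { [L [S [M id = expr]]] }]]]]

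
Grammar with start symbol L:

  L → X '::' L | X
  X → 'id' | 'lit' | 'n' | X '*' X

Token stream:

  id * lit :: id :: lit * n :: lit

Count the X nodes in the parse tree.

[L [X [X id] * [X lit]] :: [L [X id] :: [L [X [X lit] * [X n]] :: [L [X lit]]]]]

8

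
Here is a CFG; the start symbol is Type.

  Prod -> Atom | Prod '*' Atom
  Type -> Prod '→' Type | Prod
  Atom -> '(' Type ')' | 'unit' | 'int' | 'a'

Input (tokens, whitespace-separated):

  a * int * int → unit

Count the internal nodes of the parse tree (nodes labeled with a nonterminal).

[Type [Prod [Prod [Prod [Atom a]] * [Atom int]] * [Atom int]] → [Type [Prod [Atom unit]]]]

10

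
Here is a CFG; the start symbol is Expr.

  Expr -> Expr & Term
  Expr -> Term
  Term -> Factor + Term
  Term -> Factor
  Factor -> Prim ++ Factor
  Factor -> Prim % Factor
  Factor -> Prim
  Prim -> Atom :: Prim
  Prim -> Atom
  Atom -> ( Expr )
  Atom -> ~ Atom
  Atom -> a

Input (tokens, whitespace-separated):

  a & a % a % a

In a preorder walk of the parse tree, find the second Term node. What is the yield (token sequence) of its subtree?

[Expr [Expr [Term [Factor [Prim [Atom a]]]]] & [Term [Factor [Prim [Atom a]] % [Factor [Prim [Atom a]] % [Factor [Prim [Atom a]]]]]]]

a % a % a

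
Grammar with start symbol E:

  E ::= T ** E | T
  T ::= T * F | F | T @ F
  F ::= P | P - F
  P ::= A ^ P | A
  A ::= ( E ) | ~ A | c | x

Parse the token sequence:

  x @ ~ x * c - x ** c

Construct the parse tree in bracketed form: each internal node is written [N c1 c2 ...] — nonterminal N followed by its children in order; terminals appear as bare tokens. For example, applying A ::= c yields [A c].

E
T ** E
T * F ** E
T @ F * F ** E
F @ F * F ** E
P @ F * F ** E
A @ F * F ** E
x @ F * F ** E
x @ P * F ** E
x @ A * F ** E
x @ ~ A * F ** E
x @ ~ x * F ** E
x @ ~ x * P - F ** E
x @ ~ x * A - F ** E
x @ ~ x * c - F ** E
x @ ~ x * c - P ** E
x @ ~ x * c - A ** E
x @ ~ x * c - x ** E
x @ ~ x * c - x ** T
x @ ~ x * c - x ** F
x @ ~ x * c - x ** P
x @ ~ x * c - x ** A
x @ ~ x * c - x ** c

[E [T [T [T [F [P [A x]]]] @ [F [P [A ~ [A x]]]]] * [F [P [A c]] - [F [P [A x]]]]] ** [E [T [F [P [A c]]]]]]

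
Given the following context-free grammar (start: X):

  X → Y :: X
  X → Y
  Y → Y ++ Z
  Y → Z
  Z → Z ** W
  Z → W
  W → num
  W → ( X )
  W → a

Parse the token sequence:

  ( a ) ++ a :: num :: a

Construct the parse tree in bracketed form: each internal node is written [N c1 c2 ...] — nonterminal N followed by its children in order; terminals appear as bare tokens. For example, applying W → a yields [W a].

[X [Y [Y [Z [W ( [X [Y [Z [W a]]]] )]]] ++ [Z [W a]]] :: [X [Y [Z [W num]]] :: [X [Y [Z [W a]]]]]]

X
Y :: X
Y ++ Z :: X
Z ++ Z :: X
W ++ Z :: X
( X ) ++ Z :: X
( Y ) ++ Z :: X
( Z ) ++ Z :: X
( W ) ++ Z :: X
( a ) ++ Z :: X
( a ) ++ W :: X
( a ) ++ a :: X
( a ) ++ a :: Y :: X
( a ) ++ a :: Z :: X
( a ) ++ a :: W :: X
( a ) ++ a :: num :: X
( a ) ++ a :: num :: Y
( a ) ++ a :: num :: Z
( a ) ++ a :: num :: W
( a ) ++ a :: num :: a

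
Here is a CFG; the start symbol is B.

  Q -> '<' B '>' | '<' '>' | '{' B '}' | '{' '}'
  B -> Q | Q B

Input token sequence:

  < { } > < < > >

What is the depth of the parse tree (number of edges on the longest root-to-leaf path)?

[B [Q < [B [Q { }]] >] [B [Q < [B [Q < >]] >]]]

5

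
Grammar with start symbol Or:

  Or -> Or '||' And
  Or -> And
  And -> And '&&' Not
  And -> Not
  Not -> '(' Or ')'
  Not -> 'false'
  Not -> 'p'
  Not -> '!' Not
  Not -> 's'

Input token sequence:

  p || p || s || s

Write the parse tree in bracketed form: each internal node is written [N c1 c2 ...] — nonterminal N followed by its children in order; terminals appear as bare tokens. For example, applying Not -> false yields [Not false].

[Or [Or [Or [Or [And [Not p]]] || [And [Not p]]] || [And [Not s]]] || [And [Not s]]]

Or
Or || And
Or || And || And
Or || And || And || And
And || And || And || And
Not || And || And || And
p || And || And || And
p || Not || And || And
p || p || And || And
p || p || Not || And
p || p || s || And
p || p || s || Not
p || p || s || s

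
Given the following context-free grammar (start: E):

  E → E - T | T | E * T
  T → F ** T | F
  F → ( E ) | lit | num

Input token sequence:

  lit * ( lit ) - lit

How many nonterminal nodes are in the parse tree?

12

[E [E [E [T [F lit]]] * [T [F ( [E [T [F lit]]] )]]] - [T [F lit]]]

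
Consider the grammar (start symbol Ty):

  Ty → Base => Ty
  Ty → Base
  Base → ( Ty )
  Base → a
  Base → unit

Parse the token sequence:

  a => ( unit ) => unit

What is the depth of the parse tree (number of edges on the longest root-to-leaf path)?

[Ty [Base a] => [Ty [Base ( [Ty [Base unit]] )] => [Ty [Base unit]]]]

5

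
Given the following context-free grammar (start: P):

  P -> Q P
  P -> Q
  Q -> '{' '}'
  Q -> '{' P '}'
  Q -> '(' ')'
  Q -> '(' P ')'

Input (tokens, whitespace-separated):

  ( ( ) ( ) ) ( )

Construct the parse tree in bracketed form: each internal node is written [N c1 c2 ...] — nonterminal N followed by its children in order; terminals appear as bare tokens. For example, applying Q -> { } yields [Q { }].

[P [Q ( [P [Q ( )] [P [Q ( )]]] )] [P [Q ( )]]]

P
Q P
( P ) P
( Q P ) P
( ( ) P ) P
( ( ) Q ) P
( ( ) ( ) ) P
( ( ) ( ) ) Q
( ( ) ( ) ) ( )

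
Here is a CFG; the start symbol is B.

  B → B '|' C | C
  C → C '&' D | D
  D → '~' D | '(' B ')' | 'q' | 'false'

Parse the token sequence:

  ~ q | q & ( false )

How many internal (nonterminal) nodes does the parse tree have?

[B [B [C [D ~ [D q]]]] | [C [C [D q]] & [D ( [B [C [D false]]] )]]]

12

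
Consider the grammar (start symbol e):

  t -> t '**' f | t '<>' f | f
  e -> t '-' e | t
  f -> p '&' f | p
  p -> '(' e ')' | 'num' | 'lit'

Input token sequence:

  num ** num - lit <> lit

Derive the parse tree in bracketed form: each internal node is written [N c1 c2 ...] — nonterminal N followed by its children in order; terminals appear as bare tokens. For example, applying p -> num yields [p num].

e
t - e
t ** f - e
f ** f - e
p ** f - e
num ** f - e
num ** p - e
num ** num - e
num ** num - t
num ** num - t <> f
num ** num - f <> f
num ** num - p <> f
num ** num - lit <> f
num ** num - lit <> p
num ** num - lit <> lit

[e [t [t [f [p num]]] ** [f [p num]]] - [e [t [t [f [p lit]]] <> [f [p lit]]]]]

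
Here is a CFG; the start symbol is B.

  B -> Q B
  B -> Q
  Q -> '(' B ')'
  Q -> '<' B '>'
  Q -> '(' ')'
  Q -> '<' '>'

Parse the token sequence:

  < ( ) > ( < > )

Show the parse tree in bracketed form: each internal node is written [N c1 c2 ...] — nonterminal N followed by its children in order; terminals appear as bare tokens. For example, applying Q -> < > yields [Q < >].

B
Q B
< B > B
< Q > B
< ( ) > B
< ( ) > Q
< ( ) > ( B )
< ( ) > ( Q )
< ( ) > ( < > )

[B [Q < [B [Q ( )]] >] [B [Q ( [B [Q < >]] )]]]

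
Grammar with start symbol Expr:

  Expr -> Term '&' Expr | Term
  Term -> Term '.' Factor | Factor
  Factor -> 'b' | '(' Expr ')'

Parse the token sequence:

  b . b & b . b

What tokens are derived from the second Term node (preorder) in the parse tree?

b

[Expr [Term [Term [Factor b]] . [Factor b]] & [Expr [Term [Term [Factor b]] . [Factor b]]]]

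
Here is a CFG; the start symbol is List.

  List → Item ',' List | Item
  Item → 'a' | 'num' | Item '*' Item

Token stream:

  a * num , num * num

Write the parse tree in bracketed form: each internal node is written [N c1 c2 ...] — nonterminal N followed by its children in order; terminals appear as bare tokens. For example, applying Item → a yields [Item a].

[List [Item [Item a] * [Item num]] , [List [Item [Item num] * [Item num]]]]

List
Item , List
Item * Item , List
a * Item , List
a * num , List
a * num , Item
a * num , Item * Item
a * num , num * Item
a * num , num * num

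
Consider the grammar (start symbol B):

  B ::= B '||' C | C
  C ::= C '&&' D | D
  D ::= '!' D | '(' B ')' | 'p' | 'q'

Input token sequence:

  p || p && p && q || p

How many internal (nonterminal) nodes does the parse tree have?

[B [B [B [C [D p]]] || [C [C [C [D p]] && [D p]] && [D q]]] || [C [D p]]]

13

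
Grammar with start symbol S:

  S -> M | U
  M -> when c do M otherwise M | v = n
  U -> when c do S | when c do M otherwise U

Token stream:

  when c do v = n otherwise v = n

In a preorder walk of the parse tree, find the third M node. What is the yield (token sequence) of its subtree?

v = n

[S [M when c do [M v = n] otherwise [M v = n]]]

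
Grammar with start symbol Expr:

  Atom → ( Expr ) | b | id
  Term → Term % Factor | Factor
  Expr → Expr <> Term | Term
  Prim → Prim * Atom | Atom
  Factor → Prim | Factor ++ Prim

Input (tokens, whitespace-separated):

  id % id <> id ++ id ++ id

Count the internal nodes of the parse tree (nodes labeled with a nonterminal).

[Expr [Expr [Term [Term [Factor [Prim [Atom id]]]] % [Factor [Prim [Atom id]]]]] <> [Term [Factor [Factor [Factor [Prim [Atom id]]] ++ [Prim [Atom id]]] ++ [Prim [Atom id]]]]]

20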